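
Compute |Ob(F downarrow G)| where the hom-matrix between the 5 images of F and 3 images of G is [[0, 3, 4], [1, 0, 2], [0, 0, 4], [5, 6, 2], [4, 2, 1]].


Objects of (F downarrow G) are triples (a, b, h: F(a)->G(b)).
The count equals the sum of all entries in the hom-matrix.
sum(row 0) = 7
sum(row 1) = 3
sum(row 2) = 4
sum(row 3) = 13
sum(row 4) = 7
Grand total = 34

34


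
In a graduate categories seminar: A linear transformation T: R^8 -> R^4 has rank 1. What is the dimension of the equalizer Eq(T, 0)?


The equalizer of f and the zero map is ker(f).
By the rank-nullity theorem: dim(ker(f)) = dim(domain) - rank(f).
dim(ker(f)) = 8 - 1 = 7

7


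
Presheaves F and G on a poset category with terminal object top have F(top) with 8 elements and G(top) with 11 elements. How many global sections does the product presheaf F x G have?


Global sections of a presheaf on a poset with terminal top satisfy
Gamma(H) ~ H(top). Presheaves admit pointwise products, so
(F x G)(top) = F(top) x G(top) (Cartesian product).
|Gamma(F x G)| = |F(top)| * |G(top)| = 8 * 11 = 88.

88


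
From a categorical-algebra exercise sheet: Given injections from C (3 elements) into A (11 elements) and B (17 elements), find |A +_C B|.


The pushout A +_C B identifies the images of C in A and B.
|A +_C B| = |A| + |B| - |C| (for injections).
= 11 + 17 - 3 = 25

25


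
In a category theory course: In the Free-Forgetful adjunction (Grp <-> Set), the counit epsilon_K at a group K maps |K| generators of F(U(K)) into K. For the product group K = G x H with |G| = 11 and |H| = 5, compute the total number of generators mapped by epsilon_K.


The counit epsilon_K: F(U(K)) -> K of the Free-Forgetful adjunction
maps |K| generators of F(U(K)) into K. For K = G x H (the product group),
|G x H| = |G| * |H|.
Total generators mapped = 11 * 5 = 55.

55


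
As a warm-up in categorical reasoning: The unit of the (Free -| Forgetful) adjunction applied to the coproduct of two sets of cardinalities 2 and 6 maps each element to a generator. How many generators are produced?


The unit eta_X: X -> U(F(X)) of the Free-Forgetful adjunction
maps each element of X to a generator of F(X). For X = S + T (disjoint
union in Set), |S + T| = |S| + |T|.
Total mappings = 2 + 6 = 8.

8


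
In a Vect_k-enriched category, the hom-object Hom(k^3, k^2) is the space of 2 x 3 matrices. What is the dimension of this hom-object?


In Vect-enriched categories, Hom(k^n, k^m) is the space of m x n matrices.
dim(Hom(k^3, k^2)) = 2 * 3 = 6

6


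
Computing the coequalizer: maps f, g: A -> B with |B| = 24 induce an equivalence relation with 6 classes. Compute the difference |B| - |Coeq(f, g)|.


The coequalizer Coeq(f, g) = B / ~ has one element per equivalence class.
|B| = 24, |Coeq(f, g)| = 6.
|B| - |Coeq(f, g)| = 24 - 6 = 18.

18


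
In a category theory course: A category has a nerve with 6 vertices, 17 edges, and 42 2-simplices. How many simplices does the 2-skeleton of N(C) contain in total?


The 2-skeleton of the nerve N(C) consists of simplices in dimensions 0, 1, 2:
  |N(C)_0| = 6 (objects)
  |N(C)_1| = 17 (morphisms)
  |N(C)_2| = 42 (composable pairs)
Total = 6 + 17 + 42 = 65

65


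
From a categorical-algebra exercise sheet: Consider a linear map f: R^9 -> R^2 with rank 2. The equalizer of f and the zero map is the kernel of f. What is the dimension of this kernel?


The equalizer of f and the zero map is ker(f).
By the rank-nullity theorem: dim(ker(f)) = dim(domain) - rank(f).
dim(ker(f)) = 9 - 2 = 7

7


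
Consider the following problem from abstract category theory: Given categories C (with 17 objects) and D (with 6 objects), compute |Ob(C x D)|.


The product category C x D has objects that are pairs (c, d).
Number of pairs = |Ob(C)| * |Ob(D)| = 17 * 6 = 102

102


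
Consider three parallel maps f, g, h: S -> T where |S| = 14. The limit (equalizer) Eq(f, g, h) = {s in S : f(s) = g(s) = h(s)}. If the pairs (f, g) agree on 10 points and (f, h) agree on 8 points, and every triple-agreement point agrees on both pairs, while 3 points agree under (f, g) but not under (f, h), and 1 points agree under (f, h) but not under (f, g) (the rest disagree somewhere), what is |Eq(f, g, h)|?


Eq(f, g, h) is the triple-agreement set: points in S where all three
maps take the same value. Using inclusion-exclusion on the pairwise data:
Pair (f, g) agrees on 10 points; pair (f, h) on 8 points.
Points agreeing under (f, g) but not (f, h) = 3; under (f, h) but not (f, g) = 1.
Triple-agreement = agreement-in-(f, g) minus points that agree under (f, g) but not (f, h):
|Eq(f, g, h)| = 10 - 3 = 7
(cross-check via (f, h): 8 - 1 = 7.)

7


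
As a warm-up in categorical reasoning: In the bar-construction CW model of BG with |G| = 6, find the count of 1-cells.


In the bar-construction CW model of BG, the n-cells are indexed by
n-tuples [g_1|...|g_n] of non-identity elements of G (degenerate
simplices with some g_i = e do not contribute cells), so there are
(|G| - 1)^n n-cells.
For dim = 1 with |G| = 6:
cells = (6 - 1)^1 = 5^1 = 5

5


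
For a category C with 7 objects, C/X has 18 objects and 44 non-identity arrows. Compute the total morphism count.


In the slice category C/X, objects are morphisms to X.
Identity morphisms: 18 (one per object of C/X).
Non-identity morphisms: 44.
Total = 18 + 44 = 62

62


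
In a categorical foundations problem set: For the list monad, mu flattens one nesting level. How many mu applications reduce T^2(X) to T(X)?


Each application of mu: T^2 -> T removes one layer of nesting.
Starting at depth 2 (i.e., T^2(X)), we need to reach T(X).
Number of mu applications = 2 - 1 = 1

1


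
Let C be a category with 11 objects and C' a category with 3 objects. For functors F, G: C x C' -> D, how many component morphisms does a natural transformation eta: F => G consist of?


A natural transformation eta: F => G assigns one component morphism per
object of the domain category.
The domain is the product category C x C', so
|Ob(C x C')| = |Ob(C)| * |Ob(C')| = 11 * 3 = 33.
Therefore eta has 33 component morphisms.

33


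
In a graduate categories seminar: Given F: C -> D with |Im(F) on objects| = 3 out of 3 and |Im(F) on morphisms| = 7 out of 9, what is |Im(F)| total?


The image of F consists of distinct objects and distinct morphisms.
|Im(F)| on objects = 3
|Im(F)| on morphisms = 7
Total image cardinality = 3 + 7 = 10

10


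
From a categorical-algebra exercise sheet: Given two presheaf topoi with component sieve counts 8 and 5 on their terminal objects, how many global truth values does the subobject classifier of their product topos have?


In a product of presheaf topoi E_1 x E_2, the subobject classifier
is Omega = Omega_1 x Omega_2 (componentwise), so
|Omega(top)| = |Omega_1(top_1)| * |Omega_2(top_2)|.
= 8 * 5 = 40.

40


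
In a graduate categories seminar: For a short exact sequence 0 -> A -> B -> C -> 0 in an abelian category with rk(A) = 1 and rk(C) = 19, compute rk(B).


For a short exact sequence 0 -> A -> B -> C -> 0,
rank is additive: rank(B) = rank(A) + rank(C).
rank(B) = 1 + 19 = 20

20


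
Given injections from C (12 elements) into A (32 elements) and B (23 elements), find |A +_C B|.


The pushout A +_C B identifies the images of C in A and B.
|A +_C B| = |A| + |B| - |C| (for injections).
= 32 + 23 - 12 = 43

43


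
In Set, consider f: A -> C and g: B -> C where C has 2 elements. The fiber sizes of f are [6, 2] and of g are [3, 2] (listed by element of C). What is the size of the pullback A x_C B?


The pullback A x_C B consists of pairs (a, b) with f(a) = g(b).
For each element c in C, the fiber product has |f^-1(c)| * |g^-1(c)| elements.
Summing over C: 6 * 3 + 2 * 2
= 18 + 4 = 22

22


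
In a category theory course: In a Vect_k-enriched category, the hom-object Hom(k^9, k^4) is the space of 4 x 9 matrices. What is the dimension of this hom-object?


In Vect-enriched categories, Hom(k^n, k^m) is the space of m x n matrices.
dim(Hom(k^9, k^4)) = 4 * 9 = 36

36


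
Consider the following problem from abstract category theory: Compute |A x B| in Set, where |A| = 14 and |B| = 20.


In Set, the product A x B is the Cartesian product.
By the universal property, |A x B| = |A| * |B|.
|A x B| = 14 * 20 = 280

280


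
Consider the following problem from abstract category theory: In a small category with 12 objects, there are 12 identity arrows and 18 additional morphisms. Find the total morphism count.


Each object has an identity morphism, giving 12 identities.
Adding the 18 non-identity morphisms:
Total = 12 + 18 = 30

30


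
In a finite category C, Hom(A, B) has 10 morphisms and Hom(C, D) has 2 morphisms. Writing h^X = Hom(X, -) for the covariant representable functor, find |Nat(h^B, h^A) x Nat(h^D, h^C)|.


By the Yoneda lemma, Nat(h^B, h^A) is isomorphic to Hom(A, B),
so |Nat(h^B, h^A)| = |Hom(A, B)| and |Nat(h^D, h^C)| = |Hom(C, D)|.
|Hom(A, B)| = 10, |Hom(C, D)| = 2.
|Nat(h^B, h^A) x Nat(h^D, h^C)| = 10 * 2 = 20

20


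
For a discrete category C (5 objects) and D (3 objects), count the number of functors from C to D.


A functor from a discrete category C to D is determined by
where each object maps. Each of the 5 objects of C can map
to any of the 3 objects of D independently.
Number of functors = 3^5 = 243

243


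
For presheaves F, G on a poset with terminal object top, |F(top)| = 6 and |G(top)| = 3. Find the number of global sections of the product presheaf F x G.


Global sections of a presheaf on a poset with terminal top satisfy
Gamma(H) ~ H(top). Presheaves admit pointwise products, so
(F x G)(top) = F(top) x G(top) (Cartesian product).
|Gamma(F x G)| = |F(top)| * |G(top)| = 6 * 3 = 18.

18


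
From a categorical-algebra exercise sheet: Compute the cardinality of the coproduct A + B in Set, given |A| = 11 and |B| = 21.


In Set, the coproduct A + B is the disjoint union.
|A + B| = |A| + |B| = 11 + 21 = 32

32


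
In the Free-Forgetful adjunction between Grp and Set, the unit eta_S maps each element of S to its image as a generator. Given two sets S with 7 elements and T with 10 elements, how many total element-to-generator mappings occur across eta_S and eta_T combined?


The unit eta_X: X -> U(F(X)) of the Free-Forgetful adjunction
maps each element of X to a generator of F(X). For X = S + T (disjoint
union in Set), |S + T| = |S| + |T|.
Total mappings = 7 + 10 = 17.

17


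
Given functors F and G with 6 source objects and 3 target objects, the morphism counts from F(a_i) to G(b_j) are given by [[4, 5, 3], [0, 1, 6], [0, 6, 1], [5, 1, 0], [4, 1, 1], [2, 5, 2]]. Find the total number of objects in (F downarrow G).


Objects of (F downarrow G) are triples (a, b, h: F(a)->G(b)).
The count equals the sum of all entries in the hom-matrix.
sum(row 0) = 12
sum(row 1) = 7
sum(row 2) = 7
sum(row 3) = 6
sum(row 4) = 6
sum(row 5) = 9
Grand total = 47

47


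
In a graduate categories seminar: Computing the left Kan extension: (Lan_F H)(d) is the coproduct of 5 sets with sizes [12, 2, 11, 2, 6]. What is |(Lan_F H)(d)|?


Pointwise, the left Kan extension (Lan_F H)(d) is the colimit, indexed
by the comma category (F downarrow d), of H composed with the
projection (F downarrow d) -> C. Here that colimit is given
as a coproduct (disjoint union) of sets, so its cardinality is the
sum of the sizes of the summands.
Coproduct of sets with sizes: 12 + 2 + 11 + 2 + 6
= 33

33


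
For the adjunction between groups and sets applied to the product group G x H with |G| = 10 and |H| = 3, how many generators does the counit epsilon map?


The counit epsilon_K: F(U(K)) -> K of the Free-Forgetful adjunction
maps |K| generators of F(U(K)) into K. For K = G x H (the product group),
|G x H| = |G| * |H|.
Total generators mapped = 10 * 3 = 30.

30


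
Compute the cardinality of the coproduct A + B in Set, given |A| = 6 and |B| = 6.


In Set, the coproduct A + B is the disjoint union.
|A + B| = |A| + |B| = 6 + 6 = 12

12


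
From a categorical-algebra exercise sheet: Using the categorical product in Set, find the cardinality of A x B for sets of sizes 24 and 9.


In Set, the product A x B is the Cartesian product.
By the universal property, |A x B| = |A| * |B|.
|A x B| = 24 * 9 = 216

216


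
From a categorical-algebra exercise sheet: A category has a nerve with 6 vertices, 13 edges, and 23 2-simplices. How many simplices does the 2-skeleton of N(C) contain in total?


The 2-skeleton of the nerve N(C) consists of simplices in dimensions 0, 1, 2:
  |N(C)_0| = 6 (objects)
  |N(C)_1| = 13 (morphisms)
  |N(C)_2| = 23 (composable pairs)
Total = 6 + 13 + 23 = 42

42


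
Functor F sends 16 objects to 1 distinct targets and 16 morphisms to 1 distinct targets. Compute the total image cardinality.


The image of F consists of distinct objects and distinct morphisms.
|Im(F)| on objects = 1
|Im(F)| on morphisms = 1
Total image cardinality = 1 + 1 = 2

2


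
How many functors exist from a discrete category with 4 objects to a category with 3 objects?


A functor from a discrete category C to D is determined by
where each object maps. Each of the 4 objects of C can map
to any of the 3 objects of D independently.
Number of functors = 3^4 = 81

81


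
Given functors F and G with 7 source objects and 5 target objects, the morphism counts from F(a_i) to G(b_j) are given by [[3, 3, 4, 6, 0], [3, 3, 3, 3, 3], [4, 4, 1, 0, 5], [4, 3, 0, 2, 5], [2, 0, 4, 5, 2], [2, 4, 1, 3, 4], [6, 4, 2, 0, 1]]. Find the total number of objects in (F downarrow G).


Objects of (F downarrow G) are triples (a, b, h: F(a)->G(b)).
The count equals the sum of all entries in the hom-matrix.
sum(row 0) = 16
sum(row 1) = 15
sum(row 2) = 14
sum(row 3) = 14
sum(row 4) = 13
sum(row 5) = 14
sum(row 6) = 13
Grand total = 99

99


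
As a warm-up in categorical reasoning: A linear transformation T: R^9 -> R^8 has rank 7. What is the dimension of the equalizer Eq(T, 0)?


The equalizer of f and the zero map is ker(f).
By the rank-nullity theorem: dim(ker(f)) = dim(domain) - rank(f).
dim(ker(f)) = 9 - 7 = 2

2


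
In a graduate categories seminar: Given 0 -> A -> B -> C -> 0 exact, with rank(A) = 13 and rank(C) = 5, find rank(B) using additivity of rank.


For a short exact sequence 0 -> A -> B -> C -> 0,
rank is additive: rank(B) = rank(A) + rank(C).
rank(B) = 13 + 5 = 18

18


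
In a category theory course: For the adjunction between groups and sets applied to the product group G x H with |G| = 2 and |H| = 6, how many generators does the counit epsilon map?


The counit epsilon_K: F(U(K)) -> K of the Free-Forgetful adjunction
maps |K| generators of F(U(K)) into K. For K = G x H (the product group),
|G x H| = |G| * |H|.
Total generators mapped = 2 * 6 = 12.

12


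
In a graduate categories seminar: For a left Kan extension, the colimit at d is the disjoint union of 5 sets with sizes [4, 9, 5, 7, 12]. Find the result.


Pointwise, the left Kan extension (Lan_F H)(d) is the colimit, indexed
by the comma category (F downarrow d), of H composed with the
projection (F downarrow d) -> C. Here that colimit is given
as a coproduct (disjoint union) of sets, so its cardinality is the
sum of the sizes of the summands.
Coproduct of sets with sizes: 4 + 9 + 5 + 7 + 12
= 37

37


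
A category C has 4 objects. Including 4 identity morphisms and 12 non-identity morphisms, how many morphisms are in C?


Each object has an identity morphism, giving 4 identities.
Adding the 12 non-identity morphisms:
Total = 4 + 12 = 16

16


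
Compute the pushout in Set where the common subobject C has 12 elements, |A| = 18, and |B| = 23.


The pushout A +_C B identifies the images of C in A and B.
|A +_C B| = |A| + |B| - |C| (for injections).
= 18 + 23 - 12 = 29

29


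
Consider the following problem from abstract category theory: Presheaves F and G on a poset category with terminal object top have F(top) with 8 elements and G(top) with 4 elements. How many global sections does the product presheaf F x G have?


Global sections of a presheaf on a poset with terminal top satisfy
Gamma(H) ~ H(top). Presheaves admit pointwise products, so
(F x G)(top) = F(top) x G(top) (Cartesian product).
|Gamma(F x G)| = |F(top)| * |G(top)| = 8 * 4 = 32.

32


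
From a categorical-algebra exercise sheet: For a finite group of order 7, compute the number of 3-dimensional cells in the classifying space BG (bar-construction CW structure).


In the bar-construction CW model of BG, the n-cells are indexed by
n-tuples [g_1|...|g_n] of non-identity elements of G (degenerate
simplices with some g_i = e do not contribute cells), so there are
(|G| - 1)^n n-cells.
For dim = 3 with |G| = 7:
cells = (7 - 1)^3 = 6^3 = 216

216


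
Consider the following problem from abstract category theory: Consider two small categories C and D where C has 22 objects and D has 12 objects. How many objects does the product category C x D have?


The product category C x D has objects that are pairs (c, d).
Number of pairs = |Ob(C)| * |Ob(D)| = 22 * 12 = 264

264


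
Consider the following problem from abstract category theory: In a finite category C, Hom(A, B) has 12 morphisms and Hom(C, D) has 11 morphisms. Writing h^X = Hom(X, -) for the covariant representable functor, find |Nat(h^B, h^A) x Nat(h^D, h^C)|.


By the Yoneda lemma, Nat(h^B, h^A) is isomorphic to Hom(A, B),
so |Nat(h^B, h^A)| = |Hom(A, B)| and |Nat(h^D, h^C)| = |Hom(C, D)|.
|Hom(A, B)| = 12, |Hom(C, D)| = 11.
|Nat(h^B, h^A) x Nat(h^D, h^C)| = 12 * 11 = 132

132


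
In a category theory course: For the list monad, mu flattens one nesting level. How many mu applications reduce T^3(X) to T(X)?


Each application of mu: T^2 -> T removes one layer of nesting.
Starting at depth 3 (i.e., T^3(X)), we need to reach T(X).
Number of mu applications = 3 - 1 = 2

2


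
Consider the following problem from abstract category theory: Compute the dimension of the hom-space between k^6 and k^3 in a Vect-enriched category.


In Vect-enriched categories, Hom(k^n, k^m) is the space of m x n matrices.
dim(Hom(k^6, k^3)) = 3 * 6 = 18

18


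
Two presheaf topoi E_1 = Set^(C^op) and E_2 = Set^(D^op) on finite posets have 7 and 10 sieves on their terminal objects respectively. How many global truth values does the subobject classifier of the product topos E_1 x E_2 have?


In a product of presheaf topoi E_1 x E_2, the subobject classifier
is Omega = Omega_1 x Omega_2 (componentwise), so
|Omega(top)| = |Omega_1(top_1)| * |Omega_2(top_2)|.
= 7 * 10 = 70.

70


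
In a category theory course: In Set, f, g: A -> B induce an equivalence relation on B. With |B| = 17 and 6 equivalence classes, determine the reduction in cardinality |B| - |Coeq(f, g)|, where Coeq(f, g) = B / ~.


The coequalizer Coeq(f, g) = B / ~ has one element per equivalence class.
|B| = 17, |Coeq(f, g)| = 6.
|B| - |Coeq(f, g)| = 17 - 6 = 11.

11


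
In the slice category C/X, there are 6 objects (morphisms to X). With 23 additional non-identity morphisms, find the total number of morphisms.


In the slice category C/X, objects are morphisms to X.
Identity morphisms: 6 (one per object of C/X).
Non-identity morphisms: 23.
Total = 6 + 23 = 29

29


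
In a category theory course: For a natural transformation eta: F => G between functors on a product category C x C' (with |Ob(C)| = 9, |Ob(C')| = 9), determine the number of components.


A natural transformation eta: F => G assigns one component morphism per
object of the domain category.
The domain is the product category C x C', so
|Ob(C x C')| = |Ob(C)| * |Ob(C')| = 9 * 9 = 81.
Therefore eta has 81 component morphisms.

81


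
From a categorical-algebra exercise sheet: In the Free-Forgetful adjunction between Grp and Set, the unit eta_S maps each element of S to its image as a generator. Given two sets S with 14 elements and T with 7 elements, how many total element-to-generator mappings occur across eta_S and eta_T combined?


The unit eta_X: X -> U(F(X)) of the Free-Forgetful adjunction
maps each element of X to a generator of F(X). For X = S + T (disjoint
union in Set), |S + T| = |S| + |T|.
Total mappings = 14 + 7 = 21.

21


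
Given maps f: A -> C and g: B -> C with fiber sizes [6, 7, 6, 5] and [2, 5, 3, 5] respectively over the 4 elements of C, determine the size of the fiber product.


The pullback A x_C B consists of pairs (a, b) with f(a) = g(b).
For each element c in C, the fiber product has |f^-1(c)| * |g^-1(c)| elements.
Summing over C: 6 * 2 + 7 * 5 + 6 * 3 + 5 * 5
= 12 + 35 + 18 + 25 = 90

90


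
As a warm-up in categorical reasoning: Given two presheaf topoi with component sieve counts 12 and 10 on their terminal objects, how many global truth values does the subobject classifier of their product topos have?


In a product of presheaf topoi E_1 x E_2, the subobject classifier
is Omega = Omega_1 x Omega_2 (componentwise), so
|Omega(top)| = |Omega_1(top_1)| * |Omega_2(top_2)|.
= 12 * 10 = 120.

120


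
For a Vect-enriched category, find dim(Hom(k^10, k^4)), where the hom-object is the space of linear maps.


In Vect-enriched categories, Hom(k^n, k^m) is the space of m x n matrices.
dim(Hom(k^10, k^4)) = 4 * 10 = 40

40


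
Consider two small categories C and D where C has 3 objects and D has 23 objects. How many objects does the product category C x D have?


The product category C x D has objects that are pairs (c, d).
Number of pairs = |Ob(C)| * |Ob(D)| = 3 * 23 = 69

69


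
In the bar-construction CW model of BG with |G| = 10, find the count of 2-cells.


In the bar-construction CW model of BG, the n-cells are indexed by
n-tuples [g_1|...|g_n] of non-identity elements of G (degenerate
simplices with some g_i = e do not contribute cells), so there are
(|G| - 1)^n n-cells.
For dim = 2 with |G| = 10:
cells = (10 - 1)^2 = 9^2 = 81

81


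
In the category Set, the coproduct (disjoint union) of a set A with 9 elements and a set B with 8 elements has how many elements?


In Set, the coproduct A + B is the disjoint union.
|A + B| = |A| + |B| = 9 + 8 = 17

17


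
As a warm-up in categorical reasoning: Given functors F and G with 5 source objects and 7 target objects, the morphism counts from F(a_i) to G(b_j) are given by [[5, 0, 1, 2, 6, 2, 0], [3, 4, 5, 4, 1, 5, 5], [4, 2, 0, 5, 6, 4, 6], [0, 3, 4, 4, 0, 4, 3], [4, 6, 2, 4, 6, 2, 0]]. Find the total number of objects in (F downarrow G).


Objects of (F downarrow G) are triples (a, b, h: F(a)->G(b)).
The count equals the sum of all entries in the hom-matrix.
sum(row 0) = 16
sum(row 1) = 27
sum(row 2) = 27
sum(row 3) = 18
sum(row 4) = 24
Grand total = 112

112


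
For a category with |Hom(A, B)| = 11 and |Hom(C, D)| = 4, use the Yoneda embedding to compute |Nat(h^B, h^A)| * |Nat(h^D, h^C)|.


By the Yoneda lemma, Nat(h^B, h^A) is isomorphic to Hom(A, B),
so |Nat(h^B, h^A)| = |Hom(A, B)| and |Nat(h^D, h^C)| = |Hom(C, D)|.
|Hom(A, B)| = 11, |Hom(C, D)| = 4.
|Nat(h^B, h^A) x Nat(h^D, h^C)| = 11 * 4 = 44

44


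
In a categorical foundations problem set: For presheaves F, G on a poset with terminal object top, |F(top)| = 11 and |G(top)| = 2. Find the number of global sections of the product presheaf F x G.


Global sections of a presheaf on a poset with terminal top satisfy
Gamma(H) ~ H(top). Presheaves admit pointwise products, so
(F x G)(top) = F(top) x G(top) (Cartesian product).
|Gamma(F x G)| = |F(top)| * |G(top)| = 11 * 2 = 22.

22


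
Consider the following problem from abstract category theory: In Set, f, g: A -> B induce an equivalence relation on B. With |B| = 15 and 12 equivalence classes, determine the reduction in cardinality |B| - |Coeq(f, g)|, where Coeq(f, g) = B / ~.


The coequalizer Coeq(f, g) = B / ~ has one element per equivalence class.
|B| = 15, |Coeq(f, g)| = 12.
|B| - |Coeq(f, g)| = 15 - 12 = 3.

3


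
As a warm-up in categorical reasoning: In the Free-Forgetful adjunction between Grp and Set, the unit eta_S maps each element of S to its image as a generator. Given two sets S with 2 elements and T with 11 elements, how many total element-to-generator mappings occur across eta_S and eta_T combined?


The unit eta_X: X -> U(F(X)) of the Free-Forgetful adjunction
maps each element of X to a generator of F(X). For X = S + T (disjoint
union in Set), |S + T| = |S| + |T|.
Total mappings = 2 + 11 = 13.

13


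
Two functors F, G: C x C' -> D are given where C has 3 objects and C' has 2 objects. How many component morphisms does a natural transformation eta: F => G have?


A natural transformation eta: F => G assigns one component morphism per
object of the domain category.
The domain is the product category C x C', so
|Ob(C x C')| = |Ob(C)| * |Ob(C')| = 3 * 2 = 6.
Therefore eta has 6 component morphisms.

6


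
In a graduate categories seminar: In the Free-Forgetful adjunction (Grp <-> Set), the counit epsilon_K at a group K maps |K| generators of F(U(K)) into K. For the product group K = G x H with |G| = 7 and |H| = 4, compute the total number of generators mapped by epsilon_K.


The counit epsilon_K: F(U(K)) -> K of the Free-Forgetful adjunction
maps |K| generators of F(U(K)) into K. For K = G x H (the product group),
|G x H| = |G| * |H|.
Total generators mapped = 7 * 4 = 28.

28


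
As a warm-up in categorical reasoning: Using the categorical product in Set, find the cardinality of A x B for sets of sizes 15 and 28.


In Set, the product A x B is the Cartesian product.
By the universal property, |A x B| = |A| * |B|.
|A x B| = 15 * 28 = 420

420


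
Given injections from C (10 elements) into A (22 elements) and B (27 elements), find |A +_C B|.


The pushout A +_C B identifies the images of C in A and B.
|A +_C B| = |A| + |B| - |C| (for injections).
= 22 + 27 - 10 = 39

39


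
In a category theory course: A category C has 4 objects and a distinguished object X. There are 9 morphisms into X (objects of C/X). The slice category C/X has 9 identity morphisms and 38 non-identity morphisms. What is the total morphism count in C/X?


In the slice category C/X, objects are morphisms to X.
Identity morphisms: 9 (one per object of C/X).
Non-identity morphisms: 38.
Total = 9 + 38 = 47

47


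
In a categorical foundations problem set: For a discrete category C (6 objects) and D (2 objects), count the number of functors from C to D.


A functor from a discrete category C to D is determined by
where each object maps. Each of the 6 objects of C can map
to any of the 2 objects of D independently.
Number of functors = 2^6 = 64

64


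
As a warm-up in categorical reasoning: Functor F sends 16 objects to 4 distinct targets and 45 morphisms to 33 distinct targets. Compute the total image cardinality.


The image of F consists of distinct objects and distinct morphisms.
|Im(F)| on objects = 4
|Im(F)| on morphisms = 33
Total image cardinality = 4 + 33 = 37

37


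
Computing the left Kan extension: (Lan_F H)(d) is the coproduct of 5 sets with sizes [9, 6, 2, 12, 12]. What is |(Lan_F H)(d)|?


Pointwise, the left Kan extension (Lan_F H)(d) is the colimit, indexed
by the comma category (F downarrow d), of H composed with the
projection (F downarrow d) -> C. Here that colimit is given
as a coproduct (disjoint union) of sets, so its cardinality is the
sum of the sizes of the summands.
Coproduct of sets with sizes: 9 + 6 + 2 + 12 + 12
= 41

41


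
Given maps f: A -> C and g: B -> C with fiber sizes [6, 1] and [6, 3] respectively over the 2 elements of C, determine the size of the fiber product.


The pullback A x_C B consists of pairs (a, b) with f(a) = g(b).
For each element c in C, the fiber product has |f^-1(c)| * |g^-1(c)| elements.
Summing over C: 6 * 6 + 1 * 3
= 36 + 3 = 39

39


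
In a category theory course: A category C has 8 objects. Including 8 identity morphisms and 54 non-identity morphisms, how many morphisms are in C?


Each object has an identity morphism, giving 8 identities.
Adding the 54 non-identity morphisms:
Total = 8 + 54 = 62

62


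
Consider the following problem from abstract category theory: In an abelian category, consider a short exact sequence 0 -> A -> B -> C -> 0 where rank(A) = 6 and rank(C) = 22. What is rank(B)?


For a short exact sequence 0 -> A -> B -> C -> 0,
rank is additive: rank(B) = rank(A) + rank(C).
rank(B) = 6 + 22 = 28

28


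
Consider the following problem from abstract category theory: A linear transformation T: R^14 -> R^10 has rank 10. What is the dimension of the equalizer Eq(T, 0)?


The equalizer of f and the zero map is ker(f).
By the rank-nullity theorem: dim(ker(f)) = dim(domain) - rank(f).
dim(ker(f)) = 14 - 10 = 4

4


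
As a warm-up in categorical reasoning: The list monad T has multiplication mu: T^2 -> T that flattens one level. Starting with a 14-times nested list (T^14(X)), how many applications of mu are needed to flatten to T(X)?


Each application of mu: T^2 -> T removes one layer of nesting.
Starting at depth 14 (i.e., T^14(X)), we need to reach T(X).
Number of mu applications = 14 - 1 = 13

13


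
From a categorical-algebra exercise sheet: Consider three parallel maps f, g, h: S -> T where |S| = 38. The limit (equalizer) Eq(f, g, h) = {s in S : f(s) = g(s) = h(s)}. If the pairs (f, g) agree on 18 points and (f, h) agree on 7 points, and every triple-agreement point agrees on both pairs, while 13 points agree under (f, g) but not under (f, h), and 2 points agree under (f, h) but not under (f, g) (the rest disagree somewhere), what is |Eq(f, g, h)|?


Eq(f, g, h) is the triple-agreement set: points in S where all three
maps take the same value. Using inclusion-exclusion on the pairwise data:
Pair (f, g) agrees on 18 points; pair (f, h) on 7 points.
Points agreeing under (f, g) but not (f, h) = 13; under (f, h) but not (f, g) = 2.
Triple-agreement = agreement-in-(f, g) minus points that agree under (f, g) but not (f, h):
|Eq(f, g, h)| = 18 - 13 = 5
(cross-check via (f, h): 7 - 2 = 5.)

5


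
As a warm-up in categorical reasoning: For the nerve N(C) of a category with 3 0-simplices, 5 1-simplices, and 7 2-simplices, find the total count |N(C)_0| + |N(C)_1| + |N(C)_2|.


The 2-skeleton of the nerve N(C) consists of simplices in dimensions 0, 1, 2:
  |N(C)_0| = 3 (objects)
  |N(C)_1| = 5 (morphisms)
  |N(C)_2| = 7 (composable pairs)
Total = 3 + 5 + 7 = 15

15


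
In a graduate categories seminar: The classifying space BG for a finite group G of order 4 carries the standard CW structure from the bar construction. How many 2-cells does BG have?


In the bar-construction CW model of BG, the n-cells are indexed by
n-tuples [g_1|...|g_n] of non-identity elements of G (degenerate
simplices with some g_i = e do not contribute cells), so there are
(|G| - 1)^n n-cells.
For dim = 2 with |G| = 4:
cells = (4 - 1)^2 = 3^2 = 9

9


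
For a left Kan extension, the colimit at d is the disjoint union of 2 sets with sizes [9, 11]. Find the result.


Pointwise, the left Kan extension (Lan_F H)(d) is the colimit, indexed
by the comma category (F downarrow d), of H composed with the
projection (F downarrow d) -> C. Here that colimit is given
as a coproduct (disjoint union) of sets, so its cardinality is the
sum of the sizes of the summands.
Coproduct of sets with sizes: 9 + 11
= 20

20


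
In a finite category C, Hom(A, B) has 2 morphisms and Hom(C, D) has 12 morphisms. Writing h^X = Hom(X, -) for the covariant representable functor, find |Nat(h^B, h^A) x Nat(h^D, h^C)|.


By the Yoneda lemma, Nat(h^B, h^A) is isomorphic to Hom(A, B),
so |Nat(h^B, h^A)| = |Hom(A, B)| and |Nat(h^D, h^C)| = |Hom(C, D)|.
|Hom(A, B)| = 2, |Hom(C, D)| = 12.
|Nat(h^B, h^A) x Nat(h^D, h^C)| = 2 * 12 = 24

24


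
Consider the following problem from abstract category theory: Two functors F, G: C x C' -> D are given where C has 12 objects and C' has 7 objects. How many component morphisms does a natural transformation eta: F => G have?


A natural transformation eta: F => G assigns one component morphism per
object of the domain category.
The domain is the product category C x C', so
|Ob(C x C')| = |Ob(C)| * |Ob(C')| = 12 * 7 = 84.
Therefore eta has 84 component morphisms.

84


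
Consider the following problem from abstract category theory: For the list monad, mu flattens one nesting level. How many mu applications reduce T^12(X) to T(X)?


Each application of mu: T^2 -> T removes one layer of nesting.
Starting at depth 12 (i.e., T^12(X)), we need to reach T(X).
Number of mu applications = 12 - 1 = 11

11


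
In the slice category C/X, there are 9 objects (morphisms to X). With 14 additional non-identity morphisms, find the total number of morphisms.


In the slice category C/X, objects are morphisms to X.
Identity morphisms: 9 (one per object of C/X).
Non-identity morphisms: 14.
Total = 9 + 14 = 23

23


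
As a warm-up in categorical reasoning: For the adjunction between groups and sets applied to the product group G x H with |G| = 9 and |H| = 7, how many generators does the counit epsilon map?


The counit epsilon_K: F(U(K)) -> K of the Free-Forgetful adjunction
maps |K| generators of F(U(K)) into K. For K = G x H (the product group),
|G x H| = |G| * |H|.
Total generators mapped = 9 * 7 = 63.

63


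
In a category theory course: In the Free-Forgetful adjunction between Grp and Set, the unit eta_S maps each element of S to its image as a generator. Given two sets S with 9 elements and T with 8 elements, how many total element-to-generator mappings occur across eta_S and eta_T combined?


The unit eta_X: X -> U(F(X)) of the Free-Forgetful adjunction
maps each element of X to a generator of F(X). For X = S + T (disjoint
union in Set), |S + T| = |S| + |T|.
Total mappings = 9 + 8 = 17.

17


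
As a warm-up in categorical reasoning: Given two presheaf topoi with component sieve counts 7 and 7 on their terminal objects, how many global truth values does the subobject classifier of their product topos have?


In a product of presheaf topoi E_1 x E_2, the subobject classifier
is Omega = Omega_1 x Omega_2 (componentwise), so
|Omega(top)| = |Omega_1(top_1)| * |Omega_2(top_2)|.
= 7 * 7 = 49.

49


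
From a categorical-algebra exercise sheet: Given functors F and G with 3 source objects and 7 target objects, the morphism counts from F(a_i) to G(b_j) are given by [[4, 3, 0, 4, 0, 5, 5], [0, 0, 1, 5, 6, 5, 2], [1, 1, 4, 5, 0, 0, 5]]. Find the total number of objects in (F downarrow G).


Objects of (F downarrow G) are triples (a, b, h: F(a)->G(b)).
The count equals the sum of all entries in the hom-matrix.
sum(row 0) = 21
sum(row 1) = 19
sum(row 2) = 16
Grand total = 56

56


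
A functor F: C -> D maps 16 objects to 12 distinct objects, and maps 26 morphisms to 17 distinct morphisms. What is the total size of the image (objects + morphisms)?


The image of F consists of distinct objects and distinct morphisms.
|Im(F)| on objects = 12
|Im(F)| on morphisms = 17
Total image cardinality = 12 + 17 = 29

29


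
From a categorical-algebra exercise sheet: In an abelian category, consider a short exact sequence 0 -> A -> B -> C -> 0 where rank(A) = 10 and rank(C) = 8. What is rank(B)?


For a short exact sequence 0 -> A -> B -> C -> 0,
rank is additive: rank(B) = rank(A) + rank(C).
rank(B) = 10 + 8 = 18

18


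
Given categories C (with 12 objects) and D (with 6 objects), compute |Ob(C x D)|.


The product category C x D has objects that are pairs (c, d).
Number of pairs = |Ob(C)| * |Ob(D)| = 12 * 6 = 72

72


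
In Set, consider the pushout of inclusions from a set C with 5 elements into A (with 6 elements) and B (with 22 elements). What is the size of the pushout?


The pushout A +_C B identifies the images of C in A and B.
|A +_C B| = |A| + |B| - |C| (for injections).
= 6 + 22 - 5 = 23

23


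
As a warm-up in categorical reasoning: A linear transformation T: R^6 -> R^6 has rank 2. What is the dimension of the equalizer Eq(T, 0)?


The equalizer of f and the zero map is ker(f).
By the rank-nullity theorem: dim(ker(f)) = dim(domain) - rank(f).
dim(ker(f)) = 6 - 2 = 4

4


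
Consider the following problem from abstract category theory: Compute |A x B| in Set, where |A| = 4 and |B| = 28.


In Set, the product A x B is the Cartesian product.
By the universal property, |A x B| = |A| * |B|.
|A x B| = 4 * 28 = 112

112


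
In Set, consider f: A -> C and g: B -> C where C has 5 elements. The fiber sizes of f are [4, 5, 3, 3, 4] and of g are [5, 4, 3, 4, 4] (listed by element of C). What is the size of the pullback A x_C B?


The pullback A x_C B consists of pairs (a, b) with f(a) = g(b).
For each element c in C, the fiber product has |f^-1(c)| * |g^-1(c)| elements.
Summing over C: 4 * 5 + 5 * 4 + 3 * 3 + 3 * 4 + 4 * 4
= 20 + 20 + 9 + 12 + 16 = 77

77


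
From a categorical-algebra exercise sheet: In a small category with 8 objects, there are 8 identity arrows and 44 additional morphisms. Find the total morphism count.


Each object has an identity morphism, giving 8 identities.
Adding the 44 non-identity morphisms:
Total = 8 + 44 = 52

52


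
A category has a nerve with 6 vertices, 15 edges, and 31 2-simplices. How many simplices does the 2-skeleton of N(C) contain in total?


The 2-skeleton of the nerve N(C) consists of simplices in dimensions 0, 1, 2:
  |N(C)_0| = 6 (objects)
  |N(C)_1| = 15 (morphisms)
  |N(C)_2| = 31 (composable pairs)
Total = 6 + 15 + 31 = 52

52


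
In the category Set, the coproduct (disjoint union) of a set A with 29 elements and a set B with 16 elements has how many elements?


In Set, the coproduct A + B is the disjoint union.
|A + B| = |A| + |B| = 29 + 16 = 45

45


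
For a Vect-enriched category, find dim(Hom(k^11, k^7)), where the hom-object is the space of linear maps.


In Vect-enriched categories, Hom(k^n, k^m) is the space of m x n matrices.
dim(Hom(k^11, k^7)) = 7 * 11 = 77

77


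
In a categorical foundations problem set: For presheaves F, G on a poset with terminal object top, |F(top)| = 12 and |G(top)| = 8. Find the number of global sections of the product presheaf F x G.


Global sections of a presheaf on a poset with terminal top satisfy
Gamma(H) ~ H(top). Presheaves admit pointwise products, so
(F x G)(top) = F(top) x G(top) (Cartesian product).
|Gamma(F x G)| = |F(top)| * |G(top)| = 12 * 8 = 96.

96


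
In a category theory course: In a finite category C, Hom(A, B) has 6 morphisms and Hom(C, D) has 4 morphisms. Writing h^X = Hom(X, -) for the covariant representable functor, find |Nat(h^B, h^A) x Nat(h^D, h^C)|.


By the Yoneda lemma, Nat(h^B, h^A) is isomorphic to Hom(A, B),
so |Nat(h^B, h^A)| = |Hom(A, B)| and |Nat(h^D, h^C)| = |Hom(C, D)|.
|Hom(A, B)| = 6, |Hom(C, D)| = 4.
|Nat(h^B, h^A) x Nat(h^D, h^C)| = 6 * 4 = 24

24


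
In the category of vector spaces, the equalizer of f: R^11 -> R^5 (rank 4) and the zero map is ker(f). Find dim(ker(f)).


The equalizer of f and the zero map is ker(f).
By the rank-nullity theorem: dim(ker(f)) = dim(domain) - rank(f).
dim(ker(f)) = 11 - 4 = 7

7


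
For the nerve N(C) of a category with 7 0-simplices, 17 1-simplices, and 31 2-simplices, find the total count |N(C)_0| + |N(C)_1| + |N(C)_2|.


The 2-skeleton of the nerve N(C) consists of simplices in dimensions 0, 1, 2:
  |N(C)_0| = 7 (objects)
  |N(C)_1| = 17 (morphisms)
  |N(C)_2| = 31 (composable pairs)
Total = 7 + 17 + 31 = 55

55


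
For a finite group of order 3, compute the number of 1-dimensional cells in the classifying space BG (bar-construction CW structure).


In the bar-construction CW model of BG, the n-cells are indexed by
n-tuples [g_1|...|g_n] of non-identity elements of G (degenerate
simplices with some g_i = e do not contribute cells), so there are
(|G| - 1)^n n-cells.
For dim = 1 with |G| = 3:
cells = (3 - 1)^1 = 2^1 = 2

2


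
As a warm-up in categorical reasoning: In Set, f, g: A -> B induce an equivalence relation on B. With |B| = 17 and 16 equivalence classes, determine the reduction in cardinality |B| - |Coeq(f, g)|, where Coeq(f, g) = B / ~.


The coequalizer Coeq(f, g) = B / ~ has one element per equivalence class.
|B| = 17, |Coeq(f, g)| = 16.
|B| - |Coeq(f, g)| = 17 - 16 = 1.

1
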